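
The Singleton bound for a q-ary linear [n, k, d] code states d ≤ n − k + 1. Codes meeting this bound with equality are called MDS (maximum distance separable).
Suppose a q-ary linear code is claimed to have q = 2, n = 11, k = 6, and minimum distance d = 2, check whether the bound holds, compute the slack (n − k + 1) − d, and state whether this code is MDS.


Singleton RHS = n − k + 1 = 6, slack = 4, bound satisfied, not MDS.

Singleton bound: d ≤ n − k + 1.
Here n = 11, k = 6, so n − k + 1 = 6.
Given d = 2, check d ≤ 6: YES.
Slack = (n − k + 1) − d = 4.
The code is NOT MDS (slack = 4 > 0).
Description: the claimed parameters are [11, 6, 2]_2; such a code would be non-MDS.


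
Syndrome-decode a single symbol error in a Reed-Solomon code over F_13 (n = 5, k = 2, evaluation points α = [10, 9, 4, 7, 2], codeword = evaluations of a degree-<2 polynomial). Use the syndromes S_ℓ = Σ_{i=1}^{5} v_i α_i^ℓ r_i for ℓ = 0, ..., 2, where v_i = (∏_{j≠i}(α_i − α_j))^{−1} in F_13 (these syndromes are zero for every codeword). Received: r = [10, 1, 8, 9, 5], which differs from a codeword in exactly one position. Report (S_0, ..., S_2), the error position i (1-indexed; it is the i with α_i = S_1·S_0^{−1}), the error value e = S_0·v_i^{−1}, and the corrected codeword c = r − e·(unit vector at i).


S = (2, 4, 8), error at position 5, error magnitude e = 2, c = [10, 1, 8, 9, 3].

Step 1: column multipliers v_i = (∏_{j≠i}(α_i − α_j))^{−1} mod 13.
  i = 1 (α = 10): (10−9)(10−4)(10−7)(10−2) = 1·6·3·8 = 144 ≡ 1, so v_1 = 1^{−1} = 1 (mod 13).
  i = 2 (α = 9): (9−10)(9−4)(9−7)(9−2) = (−1)·5·2·7 = −70 ≡ 8, so v_2 = 8^{−1} = 5 (mod 13).
  i = 3 (α = 4): (4−10)(4−9)(4−7)(4−2) = (−6)·(−5)·(−3)·2 = −180 ≡ 2, so v_3 = 2^{−1} = 7 (mod 13).
  i = 4 (α = 7): (7−10)(7−9)(7−4)(7−2) = (−3)·(−2)·3·5 = 90 ≡ 12, so v_4 = 12^{−1} = 12 (mod 13).
  i = 5 (α = 2): (2−10)(2−9)(2−4)(2−7) = (−8)·(−7)·(−2)·(−5) = 560 ≡ 1, so v_5 = 1^{−1} = 1 (mod 13).
  v = [1, 5, 7, 12, 1].
Step 2: syndromes of r = [10, 1, 8, 9, 5] (all sums mod 13).
  S_0 = Σ v_i r_i = 1·10 + 5·1 + 7·8 + 12·9 + 1·5 = 184 ≡ 2.
  S_1 = Σ v_i α_i r_i = 1·10·10 + 5·9·1 + 7·4·8 + 12·7·9 + 1·2·5 = 1135 ≡ 4.
  α_i^2 mod 13 = [9, 3, 3, 10, 4].
  S_2 = Σ v_i α_i^2 r_i = 1·9·10 + 5·3·1 + 7·3·8 + 12·10·9 + 1·4·5 = 1373 ≡ 8.
  S = (2, 4, 8) ≠ 0, so r is not a codeword (an error is present).
Step 3: locate the error. For a single error e at position i, S_ℓ = v_i·e·α_i^ℓ, so α_err = S_1/S_0.
  S_0^{−1} = 2^{−1} = 7 (mod 13), so α_err = 4·7 = 28 ≡ 2 = α_5. Error position i = 5.
  Consistency check: S_2/S_1 = 8·10 = 80 ≡ 2 = α_err ✓ (single-error assumption holds).
Step 4: error magnitude e = S_0/v_5 = S_0·∏_{j≠5}(α_5 − α_j) = 2·1 = 2 ≡ 2 (mod 13).
Step 5: correct position 5: c_5 = r_5 − e = 5 − 2 ≡ 3 (mod 13). Hence c = [10, 1, 8, 9, 3].
  Check: interpolating c through the α_i gives m(x) = 11 + 9·x (degree < 2) with m(α_i) = c_i for every i, so c is indeed a codeword.


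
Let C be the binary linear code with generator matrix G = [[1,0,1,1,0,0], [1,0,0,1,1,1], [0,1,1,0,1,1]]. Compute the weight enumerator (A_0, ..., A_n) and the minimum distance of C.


Weight distribution: A_0 = 1, A_1 = 1, A_3 = 2, A_4 = 3, A_5 = 1. Minimum distance d = 1.

Enumerate all 2^3 = 8 messages m ∈ F_2^3.
For each, compute codeword c = mG in F_2^6, then tally its weight.
  m = 000 → c = 000000, weight = 0.
  m = 100 → c = 101100, weight = 3.
  m = 010 → c = 100111, weight = 4.
  m = 110 → c = 001011, weight = 3.
  m = 001 → c = 011011, weight = 4.
  m = 101 → c = 110111, weight = 5.
  m = 011 → c = 111100, weight = 4.
  m = 111 → c = 010000, weight = 1.
Tally weights:
  weight 0: 1 codewords.
  weight 1: 1 codewords.
  weight 3: 2 codewords.
  weight 4: 3 codewords.
  weight 5: 1 codewords.
Minimum distance d = smallest w > 0 with A_w > 0 = 1.
Sanity: Σ A_w = 8 = 2^3 = 8 ✓.


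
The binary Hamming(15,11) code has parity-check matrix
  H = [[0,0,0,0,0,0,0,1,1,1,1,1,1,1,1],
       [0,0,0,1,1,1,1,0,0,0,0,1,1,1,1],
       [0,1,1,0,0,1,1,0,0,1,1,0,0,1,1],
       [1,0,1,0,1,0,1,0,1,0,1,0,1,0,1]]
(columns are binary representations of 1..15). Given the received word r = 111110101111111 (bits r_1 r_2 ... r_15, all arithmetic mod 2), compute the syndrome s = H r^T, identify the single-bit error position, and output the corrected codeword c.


s = (1, 1, 1, 0)^T, error position = 14, corrected codeword c = 111110101111101

Compute s = H r^T mod 2 one row at a time:
  s_1 = 0 + 1 + 1 + 1 + 1 + 1 + 1 + 1 = 7 ≡ 1 (mod 2).
  s_2 = 1 + 1 + 0 + 1 + 1 + 1 + 1 + 1 = 7 ≡ 1 (mod 2).
  s_3 = 1 + 1 + 0 + 1 + 1 + 1 + 1 + 1 = 7 ≡ 1 (mod 2).
  s_4 = 1 + 1 + 1 + 1 + 1 + 1 + 1 + 1 = 8 ≡ 0 (mod 2).
s = (1, 1, 1, 0)^T — this equals column 14 of H (binary 1110), so error is at position 14.
Correct: flip bit 14 of r = 111110101111111 to get c = 111110101111101.


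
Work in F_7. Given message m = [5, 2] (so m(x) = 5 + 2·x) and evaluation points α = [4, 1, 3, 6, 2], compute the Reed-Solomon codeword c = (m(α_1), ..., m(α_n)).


c = [6, 0, 4, 3, 2]

Message polynomial: m(x) = 5 + 2·x (mod 7).
For each evaluation point α_i, compute m(α_i) mod 7:
  α_1 = 4: Horner steps 2 → 6, so m(4) = 6.
  α_2 = 1: Horner steps 2 → 0, so m(1) = 0.
  α_3 = 3: Horner steps 2 → 4, so m(3) = 4.
  α_4 = 6: Horner steps 2 → 3, so m(6) = 3.
  α_5 = 2: Horner steps 2 → 2, so m(2) = 2.
Codeword c = [6, 0, 4, 3, 2] ∈ F_7^5.


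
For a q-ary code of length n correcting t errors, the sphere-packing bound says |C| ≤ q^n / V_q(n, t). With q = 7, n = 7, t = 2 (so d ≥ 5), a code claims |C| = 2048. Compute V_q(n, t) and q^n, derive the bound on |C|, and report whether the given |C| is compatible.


V_q(n, t) = 799, q^n = 823543, Hamming bound = 1030, |C| = 2048 > bound (violated).

Step 1: Compute V_q(n, t) = Σ_{j=0}^2 C(n, j) (q−1)^j.
  j = 0: C(7,0)·(6)^0 = 1·1 = 1.
  j = 1: C(7,1)·(6)^1 = 7·6 = 42.
  j = 2: C(7,2)·(6)^2 = 21·36 = 756.
  V_q(n, t) = 1 + 42 + 756 = 799.
Step 2: q^n = 7^7 = 823543.
Step 3: Hamming bound ⌊q^n / V_q(n,t)⌋ = ⌊823543/799⌋ = 1030.
Step 4: Compare |C| = 2048 to 1030: violated.
The claimed |C| lies above the Hamming bound, so no 7-ary code of length 7 with d ≥ 5 can have 2048 codewords.


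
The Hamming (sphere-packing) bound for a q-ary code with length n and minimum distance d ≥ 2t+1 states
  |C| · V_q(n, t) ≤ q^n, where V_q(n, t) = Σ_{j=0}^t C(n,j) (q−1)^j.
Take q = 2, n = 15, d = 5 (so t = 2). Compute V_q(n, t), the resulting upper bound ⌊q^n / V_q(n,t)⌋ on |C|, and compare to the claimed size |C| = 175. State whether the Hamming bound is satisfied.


V_q(n, t) = 121, q^n = 32768, Hamming bound = 270, |C| = 175 ≤ bound (satisfied).

Step 1: Compute V_q(n, t) = Σ_{j=0}^2 C(n, j) (q−1)^j.
  j = 0: C(15,0)·(1)^0 = 1·1 = 1.
  j = 1: C(15,1)·(1)^1 = 15·1 = 15.
  j = 2: C(15,2)·(1)^2 = 105·1 = 105.
  V_q(n, t) = 1 + 15 + 105 = 121.
Step 2: q^n = 2^15 = 32768.
Step 3: Hamming bound ⌊q^n / V_q(n,t)⌋ = ⌊32768/121⌋ = 270.
Step 4: Compare |C| = 175 to 270: satisfied.
The claimed |C| lies below the Hamming bound.


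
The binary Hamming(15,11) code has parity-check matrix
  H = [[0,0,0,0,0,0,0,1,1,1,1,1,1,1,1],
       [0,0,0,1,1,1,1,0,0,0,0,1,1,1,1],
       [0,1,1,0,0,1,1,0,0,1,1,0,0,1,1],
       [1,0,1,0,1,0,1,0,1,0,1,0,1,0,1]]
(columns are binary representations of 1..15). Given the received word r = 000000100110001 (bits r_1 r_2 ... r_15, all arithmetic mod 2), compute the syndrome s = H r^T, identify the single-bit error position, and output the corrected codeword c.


s = (1, 0, 0, 1)^T, error position = 9, corrected codeword c = 000000101110001

Compute s = H r^T mod 2 one row at a time:
  s_1 = 0 + 0 + 1 + 1 + 0 + 0 + 0 + 1 = 3 ≡ 1 (mod 2).
  s_2 = 0 + 0 + 0 + 1 + 0 + 0 + 0 + 1 = 2 ≡ 0 (mod 2).
  s_3 = 0 + 0 + 0 + 1 + 1 + 1 + 0 + 1 = 4 ≡ 0 (mod 2).
  s_4 = 0 + 0 + 0 + 1 + 0 + 1 + 0 + 1 = 3 ≡ 1 (mod 2).
s = (1, 0, 0, 1)^T — this equals column 9 of H (binary 1001), so error is at position 9.
Correct: flip bit 9 of r = 000000100110001 to get c = 000000101110001.


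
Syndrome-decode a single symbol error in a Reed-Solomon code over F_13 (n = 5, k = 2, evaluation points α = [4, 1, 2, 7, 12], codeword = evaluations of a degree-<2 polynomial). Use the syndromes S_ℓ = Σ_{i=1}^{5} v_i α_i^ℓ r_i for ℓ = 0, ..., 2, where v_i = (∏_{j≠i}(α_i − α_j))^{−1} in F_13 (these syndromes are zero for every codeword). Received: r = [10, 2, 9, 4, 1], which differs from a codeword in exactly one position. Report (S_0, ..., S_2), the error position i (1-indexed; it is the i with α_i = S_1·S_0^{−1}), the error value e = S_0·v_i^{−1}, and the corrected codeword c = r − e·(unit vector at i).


S = (5, 9, 11), error at position 4, error magnitude e = 12, c = [10, 2, 9, 5, 1].

Step 1: column multipliers v_i = (∏_{j≠i}(α_i − α_j))^{−1} mod 13.
  i = 1 (α = 4): (4−1)(4−2)(4−7)(4−12) = 3·2·(−3)·(−8) = 144 ≡ 1, so v_1 = 1^{−1} = 1 (mod 13).
  i = 2 (α = 1): (1−4)(1−2)(1−7)(1−12) = (−3)·(−1)·(−6)·(−11) = 198 ≡ 3, so v_2 = 3^{−1} = 9 (mod 13).
  i = 3 (α = 2): (2−4)(2−1)(2−7)(2−12) = (−2)·1·(−5)·(−10) = −100 ≡ 4, so v_3 = 4^{−1} = 10 (mod 13).
  i = 4 (α = 7): (7−4)(7−1)(7−2)(7−12) = 3·6·5·(−5) = −450 ≡ 5, so v_4 = 5^{−1} = 8 (mod 13).
  i = 5 (α = 12): (12−4)(12−1)(12−2)(12−7) = 8·11·10·5 = 4400 ≡ 6, so v_5 = 6^{−1} = 11 (mod 13).
  v = [1, 9, 10, 8, 11].
Step 2: syndromes of r = [10, 2, 9, 4, 1] (all sums mod 13).
  S_0 = Σ v_i r_i = 1·10 + 9·2 + 10·9 + 8·4 + 11·1 = 161 ≡ 5.
  S_1 = Σ v_i α_i r_i = 1·4·10 + 9·1·2 + 10·2·9 + 8·7·4 + 11·12·1 = 594 ≡ 9.
  α_i^2 mod 13 = [3, 1, 4, 10, 1].
  S_2 = Σ v_i α_i^2 r_i = 1·3·10 + 9·1·2 + 10·4·9 + 8·10·4 + 11·1·1 = 739 ≡ 11.
  S = (5, 9, 11) ≠ 0, so r is not a codeword (an error is present).
Step 3: locate the error. For a single error e at position i, S_ℓ = v_i·e·α_i^ℓ, so α_err = S_1/S_0.
  S_0^{−1} = 5^{−1} = 8 (mod 13), so α_err = 9·8 = 72 ≡ 7 = α_4. Error position i = 4.
  Consistency check: S_2/S_1 = 11·3 = 33 ≡ 7 = α_err ✓ (single-error assumption holds).
Step 4: error magnitude e = S_0/v_4 = S_0·∏_{j≠4}(α_4 − α_j) = 5·5 = 25 ≡ 12 (mod 13).
Step 5: correct position 4: c_4 = r_4 − e = 4 − 12 ≡ 5 (mod 13). Hence c = [10, 2, 9, 5, 1].
  Check: interpolating c through the α_i gives m(x) = 8 + 7·x (degree < 2) with m(α_i) = c_i for every i, so c is indeed a codeword.


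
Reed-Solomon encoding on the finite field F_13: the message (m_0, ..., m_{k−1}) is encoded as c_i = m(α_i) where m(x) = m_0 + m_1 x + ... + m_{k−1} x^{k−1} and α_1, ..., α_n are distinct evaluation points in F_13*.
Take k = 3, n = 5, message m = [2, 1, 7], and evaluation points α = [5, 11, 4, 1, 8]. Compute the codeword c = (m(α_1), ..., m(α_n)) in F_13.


c = [0, 2, 1, 10, 3]

Message polynomial: m(x) = 2 + 1·x + 7·x^2 (mod 13).
For each evaluation point α_i, compute m(α_i) mod 13:
  α_1 = 5: Horner steps 7 → 10 → 0, so m(5) = 0.
  α_2 = 11: Horner steps 7 → 0 → 2, so m(11) = 2.
  α_3 = 4: Horner steps 7 → 3 → 1, so m(4) = 1.
  α_4 = 1: Horner steps 7 → 8 → 10, so m(1) = 10.
  α_5 = 8: Horner steps 7 → 5 → 3, so m(8) = 3.
Codeword c = [0, 2, 1, 10, 3] ∈ F_13^5.


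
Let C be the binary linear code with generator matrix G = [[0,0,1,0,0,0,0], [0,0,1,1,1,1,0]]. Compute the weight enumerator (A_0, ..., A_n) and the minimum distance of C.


Weight distribution: A_0 = 1, A_1 = 1, A_3 = 1, A_4 = 1. Minimum distance d = 1.

Enumerate all 2^2 = 4 messages m ∈ F_2^2.
For each, compute codeword c = mG in F_2^7, then tally its weight.
  m = 00 → c = 0000000, weight = 0.
  m = 10 → c = 0010000, weight = 1.
  m = 01 → c = 0011110, weight = 4.
  m = 11 → c = 0001110, weight = 3.
Tally weights:
  weight 0: 1 codewords.
  weight 1: 1 codewords.
  weight 3: 1 codewords.
  weight 4: 1 codewords.
Minimum distance d = smallest w > 0 with A_w > 0 = 1.
Sanity: Σ A_w = 4 = 2^2 = 4 ✓.


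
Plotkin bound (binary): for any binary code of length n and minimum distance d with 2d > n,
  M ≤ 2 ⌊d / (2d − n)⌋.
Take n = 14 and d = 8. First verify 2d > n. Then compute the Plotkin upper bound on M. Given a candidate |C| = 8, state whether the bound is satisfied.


Plotkin bound M ≤ 8; given |C| = 8 ≤ bound (satisfied).

Check applicability: 2d = 16, n = 14.
2d − n = 2 > 0, so Plotkin applies.
Compute d/(2d−n) = 8/2 ≈ 4.0000.
⌊d/(2d−n)⌋ = 4.
Plotkin bound: M ≤ 2·4 = 8.
Given |C| = 8, check: satisfied.
This |C| is at the Plotkin bound.


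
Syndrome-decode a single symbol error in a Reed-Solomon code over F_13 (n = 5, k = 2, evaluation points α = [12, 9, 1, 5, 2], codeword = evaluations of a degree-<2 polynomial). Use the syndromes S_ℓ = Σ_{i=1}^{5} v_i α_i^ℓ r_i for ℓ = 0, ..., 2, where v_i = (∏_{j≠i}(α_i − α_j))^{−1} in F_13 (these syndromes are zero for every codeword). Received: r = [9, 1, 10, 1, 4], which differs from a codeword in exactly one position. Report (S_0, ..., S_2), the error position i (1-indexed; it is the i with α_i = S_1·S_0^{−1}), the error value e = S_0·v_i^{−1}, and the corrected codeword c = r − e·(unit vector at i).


S = (12, 8, 1), error at position 4, error magnitude e = 2, c = [9, 1, 10, 12, 4].

Step 1: column multipliers v_i = (∏_{j≠i}(α_i − α_j))^{−1} mod 13.
  i = 1 (α = 12): (12−9)(12−1)(12−5)(12−2) = 3·11·7·10 = 2310 ≡ 9, so v_1 = 9^{−1} = 3 (mod 13).
  i = 2 (α = 9): (9−12)(9−1)(9−5)(9−2) = (−3)·8·4·7 = −672 ≡ 4, so v_2 = 4^{−1} = 10 (mod 13).
  i = 3 (α = 1): (1−12)(1−9)(1−5)(1−2) = (−11)·(−8)·(−4)·(−1) = 352 ≡ 1, so v_3 = 1^{−1} = 1 (mod 13).
  i = 4 (α = 5): (5−12)(5−9)(5−1)(5−2) = (−7)·(−4)·4·3 = 336 ≡ 11, so v_4 = 11^{−1} = 6 (mod 13).
  i = 5 (α = 2): (2−12)(2−9)(2−1)(2−5) = (−10)·(−7)·1·(−3) = −210 ≡ 11, so v_5 = 11^{−1} = 6 (mod 13).
  v = [3, 10, 1, 6, 6].
Step 2: syndromes of r = [9, 1, 10, 1, 4] (all sums mod 13).
  S_0 = Σ v_i r_i = 3·9 + 10·1 + 1·10 + 6·1 + 6·4 = 77 ≡ 12.
  S_1 = Σ v_i α_i r_i = 3·12·9 + 10·9·1 + 1·1·10 + 6·5·1 + 6·2·4 = 502 ≡ 8.
  α_i^2 mod 13 = [1, 3, 1, 12, 4].
  S_2 = Σ v_i α_i^2 r_i = 3·1·9 + 10·3·1 + 1·1·10 + 6·12·1 + 6·4·4 = 235 ≡ 1.
  S = (12, 8, 1) ≠ 0, so r is not a codeword (an error is present).
Step 3: locate the error. For a single error e at position i, S_ℓ = v_i·e·α_i^ℓ, so α_err = S_1/S_0.
  S_0^{−1} = 12^{−1} = 12 (mod 13), so α_err = 8·12 = 96 ≡ 5 = α_4. Error position i = 4.
  Consistency check: S_2/S_1 = 1·5 = 5 ≡ 5 = α_err ✓ (single-error assumption holds).
Step 4: error magnitude e = S_0/v_4 = S_0·∏_{j≠4}(α_4 − α_j) = 12·11 = 132 ≡ 2 (mod 13).
Step 5: correct position 4: c_4 = r_4 − e = 1 − 2 ≡ 12 (mod 13). Hence c = [9, 1, 10, 12, 4].
  Check: interpolating c through the α_i gives m(x) = 3 + 7·x (degree < 2) with m(α_i) = c_i for every i, so c is indeed a codeword.


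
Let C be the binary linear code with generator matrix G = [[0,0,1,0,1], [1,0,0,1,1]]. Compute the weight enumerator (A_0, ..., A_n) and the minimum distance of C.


Weight distribution: A_0 = 1, A_2 = 1, A_3 = 2. Minimum distance d = 2.

Enumerate all 2^2 = 4 messages m ∈ F_2^2.
For each, compute codeword c = mG in F_2^5, then tally its weight.
  m = 00 → c = 00000, weight = 0.
  m = 10 → c = 00101, weight = 2.
  m = 01 → c = 10011, weight = 3.
  m = 11 → c = 10110, weight = 3.
Tally weights:
  weight 0: 1 codewords.
  weight 2: 1 codewords.
  weight 3: 2 codewords.
Minimum distance d = smallest w > 0 with A_w > 0 = 2.
Sanity: Σ A_w = 4 = 2^2 = 4 ✓.


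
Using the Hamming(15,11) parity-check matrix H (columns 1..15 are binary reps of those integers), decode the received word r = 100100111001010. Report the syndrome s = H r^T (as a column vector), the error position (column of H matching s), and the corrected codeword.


s = (0, 0, 0, 1)^T, error position = 1, corrected codeword c = 000100111001010

Compute s = H r^T mod 2 one row at a time:
  s_1 = 1 + 1 + 0 + 0 + 1 + 0 + 1 + 0 = 4 ≡ 0 (mod 2).
  s_2 = 1 + 0 + 0 + 1 + 1 + 0 + 1 + 0 = 4 ≡ 0 (mod 2).
  s_3 = 0 + 0 + 0 + 1 + 0 + 0 + 1 + 0 = 2 ≡ 0 (mod 2).
  s_4 = 1 + 0 + 0 + 1 + 1 + 0 + 0 + 0 = 3 ≡ 1 (mod 2).
s = (0, 0, 0, 1)^T — this equals column 1 of H (binary 0001), so error is at position 1.
Correct: flip bit 1 of r = 100100111001010 to get c = 000100111001010.


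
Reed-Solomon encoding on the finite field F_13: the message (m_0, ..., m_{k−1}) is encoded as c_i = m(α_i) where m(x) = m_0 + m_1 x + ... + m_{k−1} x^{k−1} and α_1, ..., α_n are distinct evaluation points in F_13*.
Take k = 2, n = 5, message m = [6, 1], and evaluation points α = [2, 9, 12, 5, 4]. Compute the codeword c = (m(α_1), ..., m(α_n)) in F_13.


c = [8, 2, 5, 11, 10]

Message polynomial: m(x) = 6 + 1·x (mod 13).
For each evaluation point α_i, compute m(α_i) mod 13:
  α_1 = 2: Horner steps 1 → 8, so m(2) = 8.
  α_2 = 9: Horner steps 1 → 2, so m(9) = 2.
  α_3 = 12: Horner steps 1 → 5, so m(12) = 5.
  α_4 = 5: Horner steps 1 → 11, so m(5) = 11.
  α_5 = 4: Horner steps 1 → 10, so m(4) = 10.
Codeword c = [8, 2, 5, 11, 10] ∈ F_13^5.


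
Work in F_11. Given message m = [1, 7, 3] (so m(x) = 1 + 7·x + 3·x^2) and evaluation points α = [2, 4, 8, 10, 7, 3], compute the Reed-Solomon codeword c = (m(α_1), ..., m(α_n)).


c = [5, 0, 7, 8, 10, 5]

Message polynomial: m(x) = 1 + 7·x + 3·x^2 (mod 11).
For each evaluation point α_i, compute m(α_i) mod 11:
  α_1 = 2: Horner steps 3 → 2 → 5, so m(2) = 5.
  α_2 = 4: Horner steps 3 → 8 → 0, so m(4) = 0.
  α_3 = 8: Horner steps 3 → 9 → 7, so m(8) = 7.
  α_4 = 10: Horner steps 3 → 4 → 8, so m(10) = 8.
  α_5 = 7: Horner steps 3 → 6 → 10, so m(7) = 10.
  α_6 = 3: Horner steps 3 → 5 → 5, so m(3) = 5.
Codeword c = [5, 0, 7, 8, 10, 5] ∈ F_11^6.


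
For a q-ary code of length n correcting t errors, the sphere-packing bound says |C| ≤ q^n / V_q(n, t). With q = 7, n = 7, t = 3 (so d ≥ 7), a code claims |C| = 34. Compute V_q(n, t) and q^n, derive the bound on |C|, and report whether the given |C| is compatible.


V_q(n, t) = 8359, q^n = 823543, Hamming bound = 98, |C| = 34 ≤ bound (satisfied).

Step 1: Compute V_q(n, t) = Σ_{j=0}^3 C(n, j) (q−1)^j.
  j = 0: C(7,0)·(6)^0 = 1·1 = 1.
  j = 1: C(7,1)·(6)^1 = 7·6 = 42.
  j = 2: C(7,2)·(6)^2 = 21·36 = 756.
  j = 3: C(7,3)·(6)^3 = 35·216 = 7560.
  V_q(n, t) = 1 + 42 + 756 + 7560 = 8359.
Step 2: q^n = 7^7 = 823543.
Step 3: Hamming bound ⌊q^n / V_q(n,t)⌋ = ⌊823543/8359⌋ = 98.
Step 4: Compare |C| = 34 to 98: satisfied.
The claimed |C| lies below the Hamming bound.


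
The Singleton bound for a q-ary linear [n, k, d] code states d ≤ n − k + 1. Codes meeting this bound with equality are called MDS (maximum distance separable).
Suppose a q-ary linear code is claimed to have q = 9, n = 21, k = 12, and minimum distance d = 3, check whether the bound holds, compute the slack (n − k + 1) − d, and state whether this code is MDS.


Singleton RHS = n − k + 1 = 10, slack = 7, bound satisfied, not MDS.

Singleton bound: d ≤ n − k + 1.
Here n = 21, k = 12, so n − k + 1 = 10.
Given d = 3, check d ≤ 10: YES.
Slack = (n − k + 1) − d = 7.
The code is NOT MDS (slack = 7 > 0).
Description: the claimed parameters are [21, 12, 3]_9; such a code would be non-MDS.


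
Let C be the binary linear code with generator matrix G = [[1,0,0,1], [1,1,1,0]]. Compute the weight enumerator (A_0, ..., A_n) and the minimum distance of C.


Weight distribution: A_0 = 1, A_2 = 1, A_3 = 2. Minimum distance d = 2.

Enumerate all 2^2 = 4 messages m ∈ F_2^2.
For each, compute codeword c = mG in F_2^4, then tally its weight.
  m = 00 → c = 0000, weight = 0.
  m = 10 → c = 1001, weight = 2.
  m = 01 → c = 1110, weight = 3.
  m = 11 → c = 0111, weight = 3.
Tally weights:
  weight 0: 1 codewords.
  weight 2: 1 codewords.
  weight 3: 2 codewords.
Minimum distance d = smallest w > 0 with A_w > 0 = 2.
Sanity: Σ A_w = 4 = 2^2 = 4 ✓.


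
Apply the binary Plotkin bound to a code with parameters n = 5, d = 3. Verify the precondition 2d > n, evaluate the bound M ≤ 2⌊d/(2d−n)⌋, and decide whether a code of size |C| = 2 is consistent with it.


Plotkin bound M ≤ 6; given |C| = 2 ≤ bound (satisfied).

Check applicability: 2d = 6, n = 5.
2d − n = 1 > 0, so Plotkin applies.
Compute d/(2d−n) = 3/1 ≈ 3.0000.
⌊d/(2d−n)⌋ = 3.
Plotkin bound: M ≤ 2·3 = 6.
Given |C| = 2, check: satisfied.
This |C| is below the Plotkin bound.


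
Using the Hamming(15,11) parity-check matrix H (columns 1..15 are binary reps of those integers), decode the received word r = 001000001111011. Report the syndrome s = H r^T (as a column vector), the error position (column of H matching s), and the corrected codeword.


s = (0, 1, 1, 0)^T, error position = 6, corrected codeword c = 001001001111011

Compute s = H r^T mod 2 one row at a time:
  s_1 = 0 + 1 + 1 + 1 + 1 + 0 + 1 + 1 = 6 ≡ 0 (mod 2).
  s_2 = 0 + 0 + 0 + 0 + 1 + 0 + 1 + 1 = 3 ≡ 1 (mod 2).
  s_3 = 0 + 1 + 0 + 0 + 1 + 1 + 1 + 1 = 5 ≡ 1 (mod 2).
  s_4 = 0 + 1 + 0 + 0 + 1 + 1 + 0 + 1 = 4 ≡ 0 (mod 2).
s = (0, 1, 1, 0)^T — this equals column 6 of H (binary 0110), so error is at position 6.
Correct: flip bit 6 of r = 001000001111011 to get c = 001001001111011.


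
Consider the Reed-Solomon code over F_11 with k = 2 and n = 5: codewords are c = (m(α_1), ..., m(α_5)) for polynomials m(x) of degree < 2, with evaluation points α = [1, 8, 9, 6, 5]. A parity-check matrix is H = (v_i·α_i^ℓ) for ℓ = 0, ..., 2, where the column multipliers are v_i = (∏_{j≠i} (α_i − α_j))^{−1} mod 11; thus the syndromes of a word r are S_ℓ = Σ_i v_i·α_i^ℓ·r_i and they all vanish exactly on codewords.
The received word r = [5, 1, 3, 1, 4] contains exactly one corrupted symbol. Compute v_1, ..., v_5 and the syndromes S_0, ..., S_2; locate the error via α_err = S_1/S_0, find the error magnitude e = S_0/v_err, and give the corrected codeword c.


S = (3, 2, 5), error at position 2, error magnitude e = 6, c = [5, 6, 3, 1, 4].

Step 1: column multipliers v_i = (∏_{j≠i}(α_i − α_j))^{−1} mod 11.
  i = 1 (α = 1): (1−8)(1−9)(1−6)(1−5) = (−7)·(−8)·(−5)·(−4) = 1120 ≡ 9, so v_1 = 9^{−1} = 5 (mod 11).
  i = 2 (α = 8): (8−1)(8−9)(8−6)(8−5) = 7·(−1)·2·3 = −42 ≡ 2, so v_2 = 2^{−1} = 6 (mod 11).
  i = 3 (α = 9): (9−1)(9−8)(9−6)(9−5) = 8·1·3·4 = 96 ≡ 8, so v_3 = 8^{−1} = 7 (mod 11).
  i = 4 (α = 6): (6−1)(6−8)(6−9)(6−5) = 5·(−2)·(−3)·1 = 30 ≡ 8, so v_4 = 8^{−1} = 7 (mod 11).
  i = 5 (α = 5): (5−1)(5−8)(5−9)(5−6) = 4·(−3)·(−4)·(−1) = −48 ≡ 7, so v_5 = 7^{−1} = 8 (mod 11).
  v = [5, 6, 7, 7, 8].
Step 2: syndromes of r = [5, 1, 3, 1, 4] (all sums mod 11).
  S_0 = Σ v_i r_i = 5·5 + 6·1 + 7·3 + 7·1 + 8·4 = 91 ≡ 3.
  S_1 = Σ v_i α_i r_i = 5·1·5 + 6·8·1 + 7·9·3 + 7·6·1 + 8·5·4 = 464 ≡ 2.
  α_i^2 mod 11 = [1, 9, 4, 3, 3].
  S_2 = Σ v_i α_i^2 r_i = 5·1·5 + 6·9·1 + 7·4·3 + 7·3·1 + 8·3·4 = 280 ≡ 5.
  S = (3, 2, 5) ≠ 0, so r is not a codeword (an error is present).
Step 3: locate the error. For a single error e at position i, S_ℓ = v_i·e·α_i^ℓ, so α_err = S_1/S_0.
  S_0^{−1} = 3^{−1} = 4 (mod 11), so α_err = 2·4 = 8 ≡ 8 = α_2. Error position i = 2.
  Consistency check: S_2/S_1 = 5·6 = 30 ≡ 8 = α_err ✓ (single-error assumption holds).
Step 4: error magnitude e = S_0/v_2 = S_0·∏_{j≠2}(α_2 − α_j) = 3·2 = 6 ≡ 6 (mod 11).
Step 5: correct position 2: c_2 = r_2 − e = 1 − 6 ≡ 6 (mod 11). Hence c = [5, 6, 3, 1, 4].
  Check: interpolating c through the α_i gives m(x) = 8 + 8·x (degree < 2) with m(α_i) = c_i for every i, so c is indeed a codeword.


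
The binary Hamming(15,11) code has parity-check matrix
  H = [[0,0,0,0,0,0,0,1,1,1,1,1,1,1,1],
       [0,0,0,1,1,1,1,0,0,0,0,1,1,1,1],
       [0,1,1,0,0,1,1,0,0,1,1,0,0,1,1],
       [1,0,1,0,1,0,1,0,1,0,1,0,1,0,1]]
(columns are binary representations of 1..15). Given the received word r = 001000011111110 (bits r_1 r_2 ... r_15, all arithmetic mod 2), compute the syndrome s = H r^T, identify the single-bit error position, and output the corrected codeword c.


s = (1, 1, 0, 0)^T, error position = 12, corrected codeword c = 001000011110110

Compute s = H r^T mod 2 one row at a time:
  s_1 = 1 + 1 + 1 + 1 + 1 + 1 + 1 + 0 = 7 ≡ 1 (mod 2).
  s_2 = 0 + 0 + 0 + 0 + 1 + 1 + 1 + 0 = 3 ≡ 1 (mod 2).
  s_3 = 0 + 1 + 0 + 0 + 1 + 1 + 1 + 0 = 4 ≡ 0 (mod 2).
  s_4 = 0 + 1 + 0 + 0 + 1 + 1 + 1 + 0 = 4 ≡ 0 (mod 2).
s = (1, 1, 0, 0)^T — this equals column 12 of H (binary 1100), so error is at position 12.
Correct: flip bit 12 of r = 001000011111110 to get c = 001000011110110.


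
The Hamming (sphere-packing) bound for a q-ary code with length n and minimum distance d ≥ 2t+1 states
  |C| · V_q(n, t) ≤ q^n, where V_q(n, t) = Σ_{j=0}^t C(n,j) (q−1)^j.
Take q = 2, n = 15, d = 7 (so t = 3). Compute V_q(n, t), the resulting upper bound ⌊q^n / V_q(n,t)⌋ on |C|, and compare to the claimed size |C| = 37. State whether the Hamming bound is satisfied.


V_q(n, t) = 576, q^n = 32768, Hamming bound = 56, |C| = 37 ≤ bound (satisfied).

Step 1: Compute V_q(n, t) = Σ_{j=0}^3 C(n, j) (q−1)^j.
  j = 0: C(15,0)·(1)^0 = 1·1 = 1.
  j = 1: C(15,1)·(1)^1 = 15·1 = 15.
  j = 2: C(15,2)·(1)^2 = 105·1 = 105.
  j = 3: C(15,3)·(1)^3 = 455·1 = 455.
  V_q(n, t) = 1 + 15 + 105 + 455 = 576.
Step 2: q^n = 2^15 = 32768.
Step 3: Hamming bound ⌊q^n / V_q(n,t)⌋ = ⌊32768/576⌋ = 56.
Step 4: Compare |C| = 37 to 56: satisfied.
The claimed |C| lies below the Hamming bound.


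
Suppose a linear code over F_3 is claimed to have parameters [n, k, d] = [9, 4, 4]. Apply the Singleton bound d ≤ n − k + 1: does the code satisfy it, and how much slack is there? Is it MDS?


Singleton RHS = n − k + 1 = 6, slack = 2, bound satisfied, not MDS.

Singleton bound: d ≤ n − k + 1.
Here n = 9, k = 4, so n − k + 1 = 6.
Given d = 4, check d ≤ 6: YES.
Slack = (n − k + 1) − d = 2.
The code is NOT MDS (slack = 2 > 0).
Description: the claimed parameters are [9, 4, 4]_3; such a code would be non-MDS.


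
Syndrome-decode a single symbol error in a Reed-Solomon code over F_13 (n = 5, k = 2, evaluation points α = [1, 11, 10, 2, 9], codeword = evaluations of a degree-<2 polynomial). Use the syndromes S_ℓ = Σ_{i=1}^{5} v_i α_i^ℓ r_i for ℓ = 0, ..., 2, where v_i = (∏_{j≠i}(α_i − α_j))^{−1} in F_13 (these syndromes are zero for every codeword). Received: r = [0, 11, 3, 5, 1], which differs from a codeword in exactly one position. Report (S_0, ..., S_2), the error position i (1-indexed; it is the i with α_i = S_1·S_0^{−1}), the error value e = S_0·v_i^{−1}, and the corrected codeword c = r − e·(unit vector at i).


S = (6, 8, 2), error at position 3, error magnitude e = 10, c = [0, 11, 6, 5, 1].

Step 1: column multipliers v_i = (∏_{j≠i}(α_i − α_j))^{−1} mod 13.
  i = 1 (α = 1): (1−11)(1−10)(1−2)(1−9) = (−10)·(−9)·(−1)·(−8) = 720 ≡ 5, so v_1 = 5^{−1} = 8 (mod 13).
  i = 2 (α = 11): (11−1)(11−10)(11−2)(11−9) = 10·1·9·2 = 180 ≡ 11, so v_2 = 11^{−1} = 6 (mod 13).
  i = 3 (α = 10): (10−1)(10−11)(10−2)(10−9) = 9·(−1)·8·1 = −72 ≡ 6, so v_3 = 6^{−1} = 11 (mod 13).
  i = 4 (α = 2): (2−1)(2−11)(2−10)(2−9) = 1·(−9)·(−8)·(−7) = −504 ≡ 3, so v_4 = 3^{−1} = 9 (mod 13).
  i = 5 (α = 9): (9−1)(9−11)(9−10)(9−2) = 8·(−2)·(−1)·7 = 112 ≡ 8, so v_5 = 8^{−1} = 5 (mod 13).
  v = [8, 6, 11, 9, 5].
Step 2: syndromes of r = [0, 11, 3, 5, 1] (all sums mod 13).
  S_0 = Σ v_i r_i = 8·0 + 6·11 + 11·3 + 9·5 + 5·1 = 149 ≡ 6.
  S_1 = Σ v_i α_i r_i = 8·1·0 + 6·11·11 + 11·10·3 + 9·2·5 + 5·9·1 = 1191 ≡ 8.
  α_i^2 mod 13 = [1, 4, 9, 4, 3].
  S_2 = Σ v_i α_i^2 r_i = 8·1·0 + 6·4·11 + 11·9·3 + 9·4·5 + 5·3·1 = 756 ≡ 2.
  S = (6, 8, 2) ≠ 0, so r is not a codeword (an error is present).
Step 3: locate the error. For a single error e at position i, S_ℓ = v_i·e·α_i^ℓ, so α_err = S_1/S_0.
  S_0^{−1} = 6^{−1} = 11 (mod 13), so α_err = 8·11 = 88 ≡ 10 = α_3. Error position i = 3.
  Consistency check: S_2/S_1 = 2·5 = 10 ≡ 10 = α_err ✓ (single-error assumption holds).
Step 4: error magnitude e = S_0/v_3 = S_0·∏_{j≠3}(α_3 − α_j) = 6·6 = 36 ≡ 10 (mod 13).
Step 5: correct position 3: c_3 = r_3 − e = 3 − 10 ≡ 6 (mod 13). Hence c = [0, 11, 6, 5, 1].
  Check: interpolating c through the α_i gives m(x) = 8 + 5·x (degree < 2) with m(α_i) = c_i for every i, so c is indeed a codeword.


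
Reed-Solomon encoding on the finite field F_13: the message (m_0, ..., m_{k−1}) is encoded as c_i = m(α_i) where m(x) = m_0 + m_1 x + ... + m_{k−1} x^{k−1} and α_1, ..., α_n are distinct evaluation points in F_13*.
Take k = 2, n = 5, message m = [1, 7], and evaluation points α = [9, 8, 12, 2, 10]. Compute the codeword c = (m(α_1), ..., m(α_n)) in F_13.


c = [12, 5, 7, 2, 6]

Message polynomial: m(x) = 1 + 7·x (mod 13).
For each evaluation point α_i, compute m(α_i) mod 13:
  α_1 = 9: Horner steps 7 → 12, so m(9) = 12.
  α_2 = 8: Horner steps 7 → 5, so m(8) = 5.
  α_3 = 12: Horner steps 7 → 7, so m(12) = 7.
  α_4 = 2: Horner steps 7 → 2, so m(2) = 2.
  α_5 = 10: Horner steps 7 → 6, so m(10) = 6.
Codeword c = [12, 5, 7, 2, 6] ∈ F_13^5.


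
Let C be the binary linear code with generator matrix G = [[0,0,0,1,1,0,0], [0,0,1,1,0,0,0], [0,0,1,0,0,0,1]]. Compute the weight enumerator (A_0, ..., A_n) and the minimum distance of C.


Weight distribution: A_0 = 1, A_2 = 6, A_4 = 1. Minimum distance d = 2.

Enumerate all 2^3 = 8 messages m ∈ F_2^3.
For each, compute codeword c = mG in F_2^7, then tally its weight.
  m = 000 → c = 0000000, weight = 0.
  m = 100 → c = 0001100, weight = 2.
  m = 010 → c = 0011000, weight = 2.
  m = 110 → c = 0010100, weight = 2.
  m = 001 → c = 0010001, weight = 2.
  m = 101 → c = 0011101, weight = 4.
  m = 011 → c = 0001001, weight = 2.
  m = 111 → c = 0000101, weight = 2.
Tally weights:
  weight 0: 1 codewords.
  weight 2: 6 codewords.
  weight 4: 1 codewords.
Minimum distance d = smallest w > 0 with A_w > 0 = 2.
Sanity: Σ A_w = 8 = 2^3 = 8 ✓.


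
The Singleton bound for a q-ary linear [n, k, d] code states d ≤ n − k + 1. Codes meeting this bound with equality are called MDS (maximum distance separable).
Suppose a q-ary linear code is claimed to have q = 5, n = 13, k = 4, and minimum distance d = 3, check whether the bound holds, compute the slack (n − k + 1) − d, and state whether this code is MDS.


Singleton RHS = n − k + 1 = 10, slack = 7, bound satisfied, not MDS.

Singleton bound: d ≤ n − k + 1.
Here n = 13, k = 4, so n − k + 1 = 10.
Given d = 3, check d ≤ 10: YES.
Slack = (n − k + 1) − d = 7.
The code is NOT MDS (slack = 7 > 0).
Description: the claimed parameters are [13, 4, 3]_5; such a code would be non-MDS.


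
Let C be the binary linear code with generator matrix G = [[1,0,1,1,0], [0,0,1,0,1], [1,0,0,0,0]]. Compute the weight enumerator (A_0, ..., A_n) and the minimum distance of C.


Weight distribution: A_0 = 1, A_1 = 1, A_2 = 3, A_3 = 3. Minimum distance d = 1.

Enumerate all 2^3 = 8 messages m ∈ F_2^3.
For each, compute codeword c = mG in F_2^5, then tally its weight.
  m = 000 → c = 00000, weight = 0.
  m = 100 → c = 10110, weight = 3.
  m = 010 → c = 00101, weight = 2.
  m = 110 → c = 10011, weight = 3.
  m = 001 → c = 10000, weight = 1.
  m = 101 → c = 00110, weight = 2.
  m = 011 → c = 10101, weight = 3.
  m = 111 → c = 00011, weight = 2.
Tally weights:
  weight 0: 1 codewords.
  weight 1: 1 codewords.
  weight 2: 3 codewords.
  weight 3: 3 codewords.
Minimum distance d = smallest w > 0 with A_w > 0 = 1.
Sanity: Σ A_w = 8 = 2^3 = 8 ✓.


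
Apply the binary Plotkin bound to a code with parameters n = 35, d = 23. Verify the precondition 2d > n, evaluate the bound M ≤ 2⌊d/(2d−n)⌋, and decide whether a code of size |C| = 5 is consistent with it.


Plotkin bound M ≤ 4; given |C| = 5 > bound (violated).

Check applicability: 2d = 46, n = 35.
2d − n = 11 > 0, so Plotkin applies.
Compute d/(2d−n) = 23/11 ≈ 2.0909.
⌊d/(2d−n)⌋ = 2.
Plotkin bound: M ≤ 2·2 = 4.
Given |C| = 5, check: VIOLATED.
This |C| is above the Plotkin bound, so no binary code with n = 35, d = 23 and 5 codewords exists.


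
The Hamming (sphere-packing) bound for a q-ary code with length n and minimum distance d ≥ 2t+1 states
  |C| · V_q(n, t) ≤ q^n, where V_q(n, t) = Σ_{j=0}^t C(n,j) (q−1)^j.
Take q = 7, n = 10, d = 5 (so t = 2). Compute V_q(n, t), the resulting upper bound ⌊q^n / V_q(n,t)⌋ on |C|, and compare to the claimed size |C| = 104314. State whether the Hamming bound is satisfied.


V_q(n, t) = 1681, q^n = 282475249, Hamming bound = 168040, |C| = 104314 ≤ bound (satisfied).

Step 1: Compute V_q(n, t) = Σ_{j=0}^2 C(n, j) (q−1)^j.
  j = 0: C(10,0)·(6)^0 = 1·1 = 1.
  j = 1: C(10,1)·(6)^1 = 10·6 = 60.
  j = 2: C(10,2)·(6)^2 = 45·36 = 1620.
  V_q(n, t) = 1 + 60 + 1620 = 1681.
Step 2: q^n = 7^10 = 282475249.
Step 3: Hamming bound ⌊q^n / V_q(n,t)⌋ = ⌊282475249/1681⌋ = 168040.
Step 4: Compare |C| = 104314 to 168040: satisfied.
The claimed |C| lies below the Hamming bound.


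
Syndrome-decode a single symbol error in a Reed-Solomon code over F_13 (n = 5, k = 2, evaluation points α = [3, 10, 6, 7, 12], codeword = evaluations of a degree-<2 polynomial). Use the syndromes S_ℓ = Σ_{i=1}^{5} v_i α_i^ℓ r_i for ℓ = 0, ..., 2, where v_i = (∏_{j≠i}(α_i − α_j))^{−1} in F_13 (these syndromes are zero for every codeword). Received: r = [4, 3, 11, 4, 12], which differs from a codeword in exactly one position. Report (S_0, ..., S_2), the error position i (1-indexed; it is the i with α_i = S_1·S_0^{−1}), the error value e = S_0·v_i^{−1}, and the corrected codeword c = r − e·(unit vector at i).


S = (1, 7, 10), error at position 4, error magnitude e = 8, c = [4, 3, 11, 9, 12].

Step 1: column multipliers v_i = (∏_{j≠i}(α_i − α_j))^{−1} mod 13.
  i = 1 (α = 3): (3−10)(3−6)(3−7)(3−12) = (−7)·(−3)·(−4)·(−9) = 756 ≡ 2, so v_1 = 2^{−1} = 7 (mod 13).
  i = 2 (α = 10): (10−3)(10−6)(10−7)(10−12) = 7·4·3·(−2) = −168 ≡ 1, so v_2 = 1^{−1} = 1 (mod 13).
  i = 3 (α = 6): (6−3)(6−10)(6−7)(6−12) = 3·(−4)·(−1)·(−6) = −72 ≡ 6, so v_3 = 6^{−1} = 11 (mod 13).
  i = 4 (α = 7): (7−3)(7−10)(7−6)(7−12) = 4·(−3)·1·(−5) = 60 ≡ 8, so v_4 = 8^{−1} = 5 (mod 13).
  i = 5 (α = 12): (12−3)(12−10)(12−6)(12−7) = 9·2·6·5 = 540 ≡ 7, so v_5 = 7^{−1} = 2 (mod 13).
  v = [7, 1, 11, 5, 2].
Step 2: syndromes of r = [4, 3, 11, 4, 12] (all sums mod 13).
  S_0 = Σ v_i r_i = 7·4 + 1·3 + 11·11 + 5·4 + 2·12 = 196 ≡ 1.
  S_1 = Σ v_i α_i r_i = 7·3·4 + 1·10·3 + 11·6·11 + 5·7·4 + 2·12·12 = 1268 ≡ 7.
  α_i^2 mod 13 = [9, 9, 10, 10, 1].
  S_2 = Σ v_i α_i^2 r_i = 7·9·4 + 1·9·3 + 11·10·11 + 5·10·4 + 2·1·12 = 1713 ≡ 10.
  S = (1, 7, 10) ≠ 0, so r is not a codeword (an error is present).
Step 3: locate the error. For a single error e at position i, S_ℓ = v_i·e·α_i^ℓ, so α_err = S_1/S_0.
  S_0^{−1} = 1^{−1} = 1 (mod 13), so α_err = 7·1 = 7 ≡ 7 = α_4. Error position i = 4.
  Consistency check: S_2/S_1 = 10·2 = 20 ≡ 7 = α_err ✓ (single-error assumption holds).
Step 4: error magnitude e = S_0/v_4 = S_0·∏_{j≠4}(α_4 − α_j) = 1·8 = 8 ≡ 8 (mod 13).
Step 5: correct position 4: c_4 = r_4 − e = 4 − 8 ≡ 9 (mod 13). Hence c = [4, 3, 11, 9, 12].
  Check: interpolating c through the α_i gives m(x) = 10 + 11·x (degree < 2) with m(α_i) = c_i for every i, so c is indeed a codeword.


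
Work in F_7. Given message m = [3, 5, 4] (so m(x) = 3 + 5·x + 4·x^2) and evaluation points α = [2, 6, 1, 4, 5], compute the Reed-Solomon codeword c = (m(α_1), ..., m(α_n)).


c = [1, 2, 5, 3, 2]

Message polynomial: m(x) = 3 + 5·x + 4·x^2 (mod 7).
For each evaluation point α_i, compute m(α_i) mod 7:
  α_1 = 2: Horner steps 4 → 6 → 1, so m(2) = 1.
  α_2 = 6: Horner steps 4 → 1 → 2, so m(6) = 2.
  α_3 = 1: Horner steps 4 → 2 → 5, so m(1) = 5.
  α_4 = 4: Horner steps 4 → 0 → 3, so m(4) = 3.
  α_5 = 5: Horner steps 4 → 4 → 2, so m(5) = 2.
Codeword c = [1, 2, 5, 3, 2] ∈ F_7^5.


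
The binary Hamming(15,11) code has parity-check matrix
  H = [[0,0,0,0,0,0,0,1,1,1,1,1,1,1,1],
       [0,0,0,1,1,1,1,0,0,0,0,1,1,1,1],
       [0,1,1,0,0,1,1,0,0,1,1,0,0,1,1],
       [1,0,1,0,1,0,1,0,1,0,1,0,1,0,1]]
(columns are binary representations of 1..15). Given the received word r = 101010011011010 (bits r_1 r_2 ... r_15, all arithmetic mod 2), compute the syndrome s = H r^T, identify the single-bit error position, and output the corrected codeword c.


s = (1, 1, 1, 1)^T, error position = 15, corrected codeword c = 101010011011011

Compute s = H r^T mod 2 one row at a time:
  s_1 = 1 + 1 + 0 + 1 + 1 + 0 + 1 + 0 = 5 ≡ 1 (mod 2).
  s_2 = 0 + 1 + 0 + 0 + 1 + 0 + 1 + 0 = 3 ≡ 1 (mod 2).
  s_3 = 0 + 1 + 0 + 0 + 0 + 1 + 1 + 0 = 3 ≡ 1 (mod 2).
  s_4 = 1 + 1 + 1 + 0 + 1 + 1 + 0 + 0 = 5 ≡ 1 (mod 2).
s = (1, 1, 1, 1)^T — this equals column 15 of H (binary 1111), so error is at position 15.
Correct: flip bit 15 of r = 101010011011010 to get c = 101010011011011.


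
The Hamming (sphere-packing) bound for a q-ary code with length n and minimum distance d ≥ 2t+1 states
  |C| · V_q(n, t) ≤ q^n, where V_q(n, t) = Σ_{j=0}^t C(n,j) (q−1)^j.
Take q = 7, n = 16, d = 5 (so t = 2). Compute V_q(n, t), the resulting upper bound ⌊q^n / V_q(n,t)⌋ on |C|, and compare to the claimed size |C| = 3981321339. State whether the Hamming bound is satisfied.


V_q(n, t) = 4417, q^n = 33232930569601, Hamming bound = 7523869270, |C| = 3981321339 ≤ bound (satisfied).

Step 1: Compute V_q(n, t) = Σ_{j=0}^2 C(n, j) (q−1)^j.
  j = 0: C(16,0)·(6)^0 = 1·1 = 1.
  j = 1: C(16,1)·(6)^1 = 16·6 = 96.
  j = 2: C(16,2)·(6)^2 = 120·36 = 4320.
  V_q(n, t) = 1 + 96 + 4320 = 4417.
Step 2: q^n = 7^16 = 33232930569601.
Step 3: Hamming bound ⌊q^n / V_q(n,t)⌋ = ⌊33232930569601/4417⌋ = 7523869270.
Step 4: Compare |C| = 3981321339 to 7523869270: satisfied.
The claimed |C| lies below the Hamming bound.


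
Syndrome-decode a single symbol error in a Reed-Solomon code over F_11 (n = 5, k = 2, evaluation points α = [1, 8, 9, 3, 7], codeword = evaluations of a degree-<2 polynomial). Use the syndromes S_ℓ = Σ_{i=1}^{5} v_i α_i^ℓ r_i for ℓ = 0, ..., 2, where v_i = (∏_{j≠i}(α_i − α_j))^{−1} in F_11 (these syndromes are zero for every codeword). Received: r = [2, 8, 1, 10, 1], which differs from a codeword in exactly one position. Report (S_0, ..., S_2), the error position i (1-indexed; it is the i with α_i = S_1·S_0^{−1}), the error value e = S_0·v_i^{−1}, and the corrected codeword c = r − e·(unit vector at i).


S = (2, 3, 10), error at position 5, error magnitude e = 8, c = [2, 8, 1, 10, 4].

Step 1: column multipliers v_i = (∏_{j≠i}(α_i − α_j))^{−1} mod 11.
  i = 1 (α = 1): (1−8)(1−9)(1−3)(1−7) = (−7)·(−8)·(−2)·(−6) = 672 ≡ 1, so v_1 = 1^{−1} = 1 (mod 11).
  i = 2 (α = 8): (8−1)(8−9)(8−3)(8−7) = 7·(−1)·5·1 = −35 ≡ 9, so v_2 = 9^{−1} = 5 (mod 11).
  i = 3 (α = 9): (9−1)(9−8)(9−3)(9−7) = 8·1·6·2 = 96 ≡ 8, so v_3 = 8^{−1} = 7 (mod 11).
  i = 4 (α = 3): (3−1)(3−8)(3−9)(3−7) = 2·(−5)·(−6)·(−4) = −240 ≡ 2, so v_4 = 2^{−1} = 6 (mod 11).
  i = 5 (α = 7): (7−1)(7−8)(7−9)(7−3) = 6·(−1)·(−2)·4 = 48 ≡ 4, so v_5 = 4^{−1} = 3 (mod 11).
  v = [1, 5, 7, 6, 3].
Step 2: syndromes of r = [2, 8, 1, 10, 1] (all sums mod 11).
  S_0 = Σ v_i r_i = 1·2 + 5·8 + 7·1 + 6·10 + 3·1 = 112 ≡ 2.
  S_1 = Σ v_i α_i r_i = 1·1·2 + 5·8·8 + 7·9·1 + 6·3·10 + 3·7·1 = 586 ≡ 3.
  α_i^2 mod 11 = [1, 9, 4, 9, 5].
  S_2 = Σ v_i α_i^2 r_i = 1·1·2 + 5·9·8 + 7·4·1 + 6·9·10 + 3·5·1 = 945 ≡ 10.
  S = (2, 3, 10) ≠ 0, so r is not a codeword (an error is present).
Step 3: locate the error. For a single error e at position i, S_ℓ = v_i·e·α_i^ℓ, so α_err = S_1/S_0.
  S_0^{−1} = 2^{−1} = 6 (mod 11), so α_err = 3·6 = 18 ≡ 7 = α_5. Error position i = 5.
  Consistency check: S_2/S_1 = 10·4 = 40 ≡ 7 = α_err ✓ (single-error assumption holds).
Step 4: error magnitude e = S_0/v_5 = S_0·∏_{j≠5}(α_5 − α_j) = 2·4 = 8 ≡ 8 (mod 11).
Step 5: correct position 5: c_5 = r_5 − e = 1 − 8 ≡ 4 (mod 11). Hence c = [2, 8, 1, 10, 4].
  Check: interpolating c through the α_i gives m(x) = 9 + 4·x (degree < 2) with m(α_i) = c_i for every i, so c is indeed a codeword.
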